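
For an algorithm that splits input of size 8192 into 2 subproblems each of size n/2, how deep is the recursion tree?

For divide and conquer with division factor 2:

Problem sizes at each level:
Level 0: 8192
Level 1: 4096
Level 2: 2048
Level 3: 1024
Level 4: 512
Level 5: 256
Level 6: 128
Level 7: 64
Level 8: 32
Level 9: 16
Level 10: 8
Level 11: 4
Level 12: 2
Level 13: 1

The root is level 0 and the size-1 base case is level 13 (the tree spans levels 0 through 13, i.e. 14 levels counting the root), so the depth is the number of divisions: log_2(8192) = 13

The recursion tree depth is log_2(8192) = 13. At each level, the problem size is divided by 2, so it takes 13 divisions to reduce to a base case of size 1. The algorithm makes 2 recursive calls at each level.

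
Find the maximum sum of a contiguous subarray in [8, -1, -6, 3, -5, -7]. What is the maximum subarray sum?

Using Kadane's algorithm on [8, -1, -6, 3, -5, -7]:

Scanning through the array:
Position 1 (value -1): max_ending_here = 7, max_so_far = 8
Position 2 (value -6): max_ending_here = 1, max_so_far = 8
Position 3 (value 3): max_ending_here = 4, max_so_far = 8
Position 4 (value -5): max_ending_here = -1, max_so_far = 8
Position 5 (value -7): max_ending_here = -7, max_so_far = 8

Maximum subarray: [8]
Maximum sum: 8

The maximum subarray is [8] with sum 8. This subarray runs from index 0 to index 0.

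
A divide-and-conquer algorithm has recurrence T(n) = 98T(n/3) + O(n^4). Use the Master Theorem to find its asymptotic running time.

Master Theorem for T(n) = 98T(n/3) + O(n^4):

a = 98, b = 3, c = 4
log_b(a) = log_3(98) = 4.1734

Case 1: c = 4 < log_3(98) = 4.1734
T(n) = O(n^(log_3 98))

For T(n) = 98T(n/3) + O(n^4): log_3(98) = 4.1734. This is Case 1 of the Master Theorem (c < log_b(a), work dominated by leaves), giving O(n^(log_3 98)).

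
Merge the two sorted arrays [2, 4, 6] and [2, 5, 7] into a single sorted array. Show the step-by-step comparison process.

Merging process:

Compare 2 vs 2: take 2 from left. Merged: [2]
Compare 4 vs 2: take 2 from right. Merged: [2, 2]
Compare 4 vs 5: take 4 from left. Merged: [2, 2, 4]
Compare 6 vs 5: take 5 from right. Merged: [2, 2, 4, 5]
Compare 6 vs 7: take 6 from left. Merged: [2, 2, 4, 5, 6]
Append remaining from right: [7]. Merged: [2, 2, 4, 5, 6, 7]

Final merged array: [2, 2, 4, 5, 6, 7]
Total comparisons: 5

The merged array is [2, 2, 4, 5, 6, 7], requiring 5 comparisons. The merge step runs in O(n) time where n is the total number of elements.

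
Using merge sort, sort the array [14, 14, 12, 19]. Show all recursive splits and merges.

Merge sort trace:

Split: [14, 14, 12, 19] -> [14, 14] and [12, 19]
  Split: [14, 14] -> [14] and [14]
  Merge: [14] + [14] -> [14, 14]
  Split: [12, 19] -> [12] and [19]
  Merge: [12] + [19] -> [12, 19]
Merge: [14, 14] + [12, 19] -> [12, 14, 14, 19]

Final sorted array: [12, 14, 14, 19]

The merge sort proceeds by recursively splitting the array and merging sorted halves.
After all merges, the sorted array is [12, 14, 14, 19].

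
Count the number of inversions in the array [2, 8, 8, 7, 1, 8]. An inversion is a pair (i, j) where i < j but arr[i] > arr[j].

Finding inversions in [2, 8, 8, 7, 1, 8]:

(0, 4): arr[0]=2 > arr[4]=1
(1, 3): arr[1]=8 > arr[3]=7
(1, 4): arr[1]=8 > arr[4]=1
(2, 3): arr[2]=8 > arr[3]=7
(2, 4): arr[2]=8 > arr[4]=1
(3, 4): arr[3]=7 > arr[4]=1

Total inversions: 6

The array has 6 inversion(s): (0,4), (1,3), (1,4), (2,3), (2,4), (3,4). Each pair (i,j) satisfies i < j and arr[i] > arr[j].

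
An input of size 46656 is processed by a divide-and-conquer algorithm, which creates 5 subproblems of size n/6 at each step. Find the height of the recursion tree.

For divide and conquer with division factor 6:

Problem sizes at each level:
Level 0: 46656
Level 1: 7776
Level 2: 1296
Level 3: 216
Level 4: 36
Level 5: 6
Level 6: 1

The root is level 0 and the size-1 base case is level 6 (the tree spans levels 0 through 6, i.e. 7 levels counting the root), so the depth is the number of divisions: log_6(46656) = 6

The recursion tree depth is log_6(46656) = 6. At each level, the problem size is divided by 6, so it takes 6 divisions to reduce to a base case of size 1. The algorithm makes 5 recursive calls at each level.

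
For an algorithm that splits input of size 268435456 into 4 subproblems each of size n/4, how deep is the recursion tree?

For divide and conquer with division factor 4:

Problem sizes at each level:
Level 0: 268435456
Level 1: 67108864
Level 2: 16777216
Level 3: 4194304
Level 4: 1048576
Level 5: 262144
Level 6: 65536
Level 7: 16384
Level 8: 4096
Level 9: 1024
Level 10: 256
Level 11: 64
Level 12: 16
Level 13: 4
Level 14: 1

The root is level 0 and the size-1 base case is level 14 (the tree spans levels 0 through 14, i.e. 15 levels counting the root), so the depth is the number of divisions: log_4(268435456) = 14

The recursion tree depth is log_4(268435456) = 14. At each level, the problem size is divided by 4, so it takes 14 divisions to reduce to a base case of size 1. The algorithm makes 4 recursive calls at each level.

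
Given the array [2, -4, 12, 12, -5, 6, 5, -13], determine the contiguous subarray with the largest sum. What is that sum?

Using Kadane's algorithm on [2, -4, 12, 12, -5, 6, 5, -13]:

Scanning through the array:
Position 1 (value -4): max_ending_here = -2, max_so_far = 2
Position 2 (value 12): max_ending_here = 12, max_so_far = 12
Position 3 (value 12): max_ending_here = 24, max_so_far = 24
Position 4 (value -5): max_ending_here = 19, max_so_far = 24
Position 5 (value 6): max_ending_here = 25, max_so_far = 25
Position 6 (value 5): max_ending_here = 30, max_so_far = 30
Position 7 (value -13): max_ending_here = 17, max_so_far = 30

Maximum subarray: [12, 12, -5, 6, 5]
Maximum sum: 30

The maximum subarray is [12, 12, -5, 6, 5] with sum 30. This subarray runs from index 2 to index 6.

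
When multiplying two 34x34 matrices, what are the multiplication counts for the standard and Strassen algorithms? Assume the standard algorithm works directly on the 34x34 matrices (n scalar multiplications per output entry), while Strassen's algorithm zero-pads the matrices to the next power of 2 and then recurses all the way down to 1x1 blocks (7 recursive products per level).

Matrix multiplication for 34x34 matrices:

Strassen's algorithm requires power-of-2 dimensions. Pad 34x34 to 64x64 (next power of 2).

Standard algorithm: 34^3 = 39304 multiplications
Strassen's algorithm: 7^(log2(64)) = 7^6 = 117649 multiplications
Difference: 39304 - 117649 = -78345 (Strassen uses MORE here due to padding overhead — for small or just-over-power-of-2 n, padding can outweigh the per-level savings)

Standard: 39304 multiplications (34^3). Strassen: 117649 multiplications (7^6, after padding to 64x64). Strassen reduces 8 recursive multiplications to 7 at each level.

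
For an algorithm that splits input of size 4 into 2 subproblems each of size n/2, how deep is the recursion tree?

For divide and conquer with division factor 2:

Problem sizes at each level:
Level 0: 4
Level 1: 2
Level 2: 1

The root is level 0 and the size-1 base case is level 2 (the tree spans levels 0 through 2, i.e. 3 levels counting the root), so the depth is the number of divisions: log_2(4) = 2

The recursion tree depth is log_2(4) = 2. At each level, the problem size is divided by 2, so it takes 2 divisions to reduce to a base case of size 1. The algorithm makes 2 recursive calls at each level.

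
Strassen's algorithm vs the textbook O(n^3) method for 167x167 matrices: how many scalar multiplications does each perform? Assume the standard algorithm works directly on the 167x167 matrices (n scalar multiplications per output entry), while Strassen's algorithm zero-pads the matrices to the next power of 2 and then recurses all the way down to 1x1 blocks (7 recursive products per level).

Matrix multiplication for 167x167 matrices:

Strassen's algorithm requires power-of-2 dimensions. Pad 167x167 to 256x256 (next power of 2).

Standard algorithm: 167^3 = 4657463 multiplications
Strassen's algorithm: 7^(log2(256)) = 7^8 = 5764801 multiplications
Difference: 4657463 - 5764801 = -1107338 (Strassen uses MORE here due to padding overhead — for small or just-over-power-of-2 n, padding can outweigh the per-level savings)

Standard: 4657463 multiplications (167^3). Strassen: 5764801 multiplications (7^8, after padding to 256x256). Strassen reduces 8 recursive multiplications to 7 at each level.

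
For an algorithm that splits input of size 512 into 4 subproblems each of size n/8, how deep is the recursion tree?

For divide and conquer with division factor 8:

Problem sizes at each level:
Level 0: 512
Level 1: 64
Level 2: 8
Level 3: 1

The root is level 0 and the size-1 base case is level 3 (the tree spans levels 0 through 3, i.e. 4 levels counting the root), so the depth is the number of divisions: log_8(512) = 3

The recursion tree depth is log_8(512) = 3. At each level, the problem size is divided by 8, so it takes 3 divisions to reduce to a base case of size 1. The algorithm makes 4 recursive calls at each level.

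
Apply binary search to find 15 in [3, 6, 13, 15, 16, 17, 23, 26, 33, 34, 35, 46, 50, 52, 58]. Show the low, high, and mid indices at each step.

Binary search for 15 in [3, 6, 13, 15, 16, 17, 23, 26, 33, 34, 35, 46, 50, 52, 58]:

lo=0, hi=14, mid=7, arr[mid]=26 -> 26 > 15, search left half
lo=0, hi=6, mid=3, arr[mid]=15 -> Found target at index 3!

Binary search finds 15 at index 3 after 2 comparisons. The search repeatedly halves the search space by comparing with the middle element.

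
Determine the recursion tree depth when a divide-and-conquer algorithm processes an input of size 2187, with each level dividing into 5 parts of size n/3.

For divide and conquer with division factor 3:

Problem sizes at each level:
Level 0: 2187
Level 1: 729
Level 2: 243
Level 3: 81
Level 4: 27
Level 5: 9
Level 6: 3
Level 7: 1

The root is level 0 and the size-1 base case is level 7 (the tree spans levels 0 through 7, i.e. 8 levels counting the root), so the depth is the number of divisions: log_3(2187) = 7

The recursion tree depth is log_3(2187) = 7. At each level, the problem size is divided by 3, so it takes 7 divisions to reduce to a base case of size 1. The algorithm makes 5 recursive calls at each level.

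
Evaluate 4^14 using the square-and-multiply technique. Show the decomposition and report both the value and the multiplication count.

Computing 4^14 by squaring (build up from 4^1; each line after the first costs one multiplication):

4^1 = 4
4^2 = (4^1)^2 = 4^2 = 16
4^3 = 4 * 4^2 = 4 * 16 = 64
4^6 = (4^3)^2 = 64^2 = 4096
4^7 = 4 * 4^6 = 4 * 4096 = 16384
4^14 = (4^7)^2 = 16384^2 = 268435456

Result: 268435456
Multiplications needed: 5 (5 lines after 4^1)

4^14 = 268435456. Using exponentiation by squaring, this requires 5 multiplications. The key idea: if the exponent is even, square the half-power; if odd, multiply by the base once.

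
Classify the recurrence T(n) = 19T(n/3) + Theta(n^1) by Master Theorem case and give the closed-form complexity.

Master Theorem for T(n) = 19T(n/3) + O(n^1):

a = 19, b = 3, c = 1
log_b(a) = log_3(19) = 2.6801

Case 1: c = 1 < log_3(19) = 2.6801
T(n) = O(n^(log_3 19))

For T(n) = 19T(n/3) + O(n^1): log_3(19) = 2.6801. This is Case 1 of the Master Theorem (c < log_b(a), work dominated by leaves), giving O(n^(log_3 19)).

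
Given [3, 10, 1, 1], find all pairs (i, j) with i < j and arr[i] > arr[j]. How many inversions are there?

Finding inversions in [3, 10, 1, 1]:

(0, 2): arr[0]=3 > arr[2]=1
(0, 3): arr[0]=3 > arr[3]=1
(1, 2): arr[1]=10 > arr[2]=1
(1, 3): arr[1]=10 > arr[3]=1

Total inversions: 4

The array has 4 inversion(s): (0,2), (0,3), (1,2), (1,3). Each pair (i,j) satisfies i < j and arr[i] > arr[j].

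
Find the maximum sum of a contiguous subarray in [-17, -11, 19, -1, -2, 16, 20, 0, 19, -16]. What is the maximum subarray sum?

Using Kadane's algorithm on [-17, -11, 19, -1, -2, 16, 20, 0, 19, -16]:

Scanning through the array:
Position 1 (value -11): max_ending_here = -11, max_so_far = -11
Position 2 (value 19): max_ending_here = 19, max_so_far = 19
Position 3 (value -1): max_ending_here = 18, max_so_far = 19
Position 4 (value -2): max_ending_here = 16, max_so_far = 19
Position 5 (value 16): max_ending_here = 32, max_so_far = 32
Position 6 (value 20): max_ending_here = 52, max_so_far = 52
Position 7 (value 0): max_ending_here = 52, max_so_far = 52
Position 8 (value 19): max_ending_here = 71, max_so_far = 71
Position 9 (value -16): max_ending_here = 55, max_so_far = 71

Maximum subarray: [19, -1, -2, 16, 20, 0, 19]
Maximum sum: 71

The maximum subarray is [19, -1, -2, 16, 20, 0, 19] with sum 71. This subarray runs from index 2 to index 8.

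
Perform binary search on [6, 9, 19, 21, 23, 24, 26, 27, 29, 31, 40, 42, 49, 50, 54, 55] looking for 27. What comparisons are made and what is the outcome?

Binary search for 27 in [6, 9, 19, 21, 23, 24, 26, 27, 29, 31, 40, 42, 49, 50, 54, 55]:

lo=0, hi=15, mid=7, arr[mid]=27 -> Found target at index 7!

Binary search finds 27 at index 7 after 1 comparisons. The search repeatedly halves the search space by comparing with the middle element.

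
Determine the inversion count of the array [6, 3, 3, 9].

Finding inversions in [6, 3, 3, 9]:

(0, 1): arr[0]=6 > arr[1]=3
(0, 2): arr[0]=6 > arr[2]=3

Total inversions: 2

The array has 2 inversion(s): (0,1), (0,2). Each pair (i,j) satisfies i < j and arr[i] > arr[j].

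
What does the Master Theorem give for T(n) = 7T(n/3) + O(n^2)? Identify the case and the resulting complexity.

Master Theorem for T(n) = 7T(n/3) + O(n^2):

a = 7, b = 3, c = 2
log_b(a) = log_3(7) = 1.7712

Case 3: c = 2 > log_3(7) = 1.7712
T(n) = O(n^2) = O(n^2)

For T(n) = 7T(n/3) + O(n^2): log_3(7) = 1.7712. This is Case 3 of the Master Theorem (c > log_b(a), work dominated by root), giving O(n^2).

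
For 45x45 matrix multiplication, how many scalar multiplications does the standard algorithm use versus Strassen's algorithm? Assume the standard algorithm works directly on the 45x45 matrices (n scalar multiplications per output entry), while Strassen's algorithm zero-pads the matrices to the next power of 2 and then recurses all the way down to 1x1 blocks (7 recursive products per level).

Matrix multiplication for 45x45 matrices:

Strassen's algorithm requires power-of-2 dimensions. Pad 45x45 to 64x64 (next power of 2).

Standard algorithm: 45^3 = 91125 multiplications
Strassen's algorithm: 7^(log2(64)) = 7^6 = 117649 multiplications
Difference: 91125 - 117649 = -26524 (Strassen uses MORE here due to padding overhead — for small or just-over-power-of-2 n, padding can outweigh the per-level savings)

Standard: 91125 multiplications (45^3). Strassen: 117649 multiplications (7^6, after padding to 64x64). Strassen reduces 8 recursive multiplications to 7 at each level.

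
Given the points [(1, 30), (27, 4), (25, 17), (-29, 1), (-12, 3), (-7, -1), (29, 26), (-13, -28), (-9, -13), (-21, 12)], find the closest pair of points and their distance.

Computing all pairwise distances among 10 points:

d((1, 30), (27, 4)) = 36.7696
d((1, 30), (25, 17)) = 27.2947
d((1, 30), (-29, 1)) = 41.7253
d((1, 30), (-12, 3)) = 29.9666
d((1, 30), (-7, -1)) = 32.0156
d((1, 30), (29, 26)) = 28.2843
d((1, 30), (-13, -28)) = 59.6657
d((1, 30), (-9, -13)) = 44.1475
d((1, 30), (-21, 12)) = 28.4253
d((27, 4), (25, 17)) = 13.1529
d((27, 4), (-29, 1)) = 56.0803
d((27, 4), (-12, 3)) = 39.0128
d((27, 4), (-7, -1)) = 34.3657
d((27, 4), (29, 26)) = 22.0907
d((27, 4), (-13, -28)) = 51.225
d((27, 4), (-9, -13)) = 39.8121
d((27, 4), (-21, 12)) = 48.6621
d((25, 17), (-29, 1)) = 56.3205
d((25, 17), (-12, 3)) = 39.5601
d((25, 17), (-7, -1)) = 36.7151
d((25, 17), (29, 26)) = 9.8489
d((25, 17), (-13, -28)) = 58.8982
d((25, 17), (-9, -13)) = 45.3431
d((25, 17), (-21, 12)) = 46.2709
d((-29, 1), (-12, 3)) = 17.1172
d((-29, 1), (-7, -1)) = 22.0907
d((-29, 1), (29, 26)) = 63.1585
d((-29, 1), (-13, -28)) = 33.121
d((-29, 1), (-9, -13)) = 24.4131
d((-29, 1), (-21, 12)) = 13.6015
d((-12, 3), (-7, -1)) = 6.4031 <-- minimum
d((-12, 3), (29, 26)) = 47.0106
d((-12, 3), (-13, -28)) = 31.0161
d((-12, 3), (-9, -13)) = 16.2788
d((-12, 3), (-21, 12)) = 12.7279
d((-7, -1), (29, 26)) = 45.0
d((-7, -1), (-13, -28)) = 27.6586
d((-7, -1), (-9, -13)) = 12.1655
d((-7, -1), (-21, 12)) = 19.105
d((29, 26), (-13, -28)) = 68.4105
d((29, 26), (-9, -13)) = 54.4518
d((29, 26), (-21, 12)) = 51.923
d((-13, -28), (-9, -13)) = 15.5242
d((-13, -28), (-21, 12)) = 40.7922
d((-9, -13), (-21, 12)) = 27.7308

Closest pair: (-12, 3) and (-7, -1) with distance 6.4031

The closest pair is (-12, 3) and (-7, -1) with Euclidean distance 6.4031. For 10 points, brute-force pairwise comparison is shown above. For large n, the divide-and-conquer algorithm (sort by x, recurse on halves, check the dividing strip) achieves O(n log n).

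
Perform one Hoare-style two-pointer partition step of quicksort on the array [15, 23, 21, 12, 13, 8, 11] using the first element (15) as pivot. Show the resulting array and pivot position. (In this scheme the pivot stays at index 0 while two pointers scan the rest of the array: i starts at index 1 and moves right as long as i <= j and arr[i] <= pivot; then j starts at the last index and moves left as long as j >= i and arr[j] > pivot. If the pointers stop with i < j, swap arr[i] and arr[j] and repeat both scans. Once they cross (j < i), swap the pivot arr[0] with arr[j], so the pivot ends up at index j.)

Hoare-style two-pointer partition with pivot = 15:

Initial array: [15, 23, 21, 12, 13, 8, 11]

Pointers start at i = 1, j = 6.
i stops at index 1 (arr[1]=23 > 15), j stops at index 6 (arr[6]=11 <= 15): swap arr[1] and arr[6], array becomes [15, 11, 21, 12, 13, 8, 23]
i stops at index 2 (arr[2]=21 > 15), j stops at index 5 (arr[5]=8 <= 15): swap arr[2] and arr[5], array becomes [15, 11, 8, 12, 13, 21, 23]
i ends at 5, j ends at 4: the pointers have crossed (j < i), so scanning stops.

Swap pivot arr[0] with arr[4] to place pivot at position 4: [13, 11, 8, 12, 15, 21, 23]
Pivot position: 4

After partitioning with pivot 15, the array becomes [13, 11, 8, 12, 15, 21, 23]. The pivot is placed at index 4. All elements to the left of the pivot are <= 15, and all elements to the right are > 15.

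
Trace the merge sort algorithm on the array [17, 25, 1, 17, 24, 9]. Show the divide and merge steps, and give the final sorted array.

Merge sort trace:

Split: [17, 25, 1, 17, 24, 9] -> [17, 25, 1] and [17, 24, 9]
  Split: [17, 25, 1] -> [17] and [25, 1]
    Split: [25, 1] -> [25] and [1]
    Merge: [25] + [1] -> [1, 25]
  Merge: [17] + [1, 25] -> [1, 17, 25]
  Split: [17, 24, 9] -> [17] and [24, 9]
    Split: [24, 9] -> [24] and [9]
    Merge: [24] + [9] -> [9, 24]
  Merge: [17] + [9, 24] -> [9, 17, 24]
Merge: [1, 17, 25] + [9, 17, 24] -> [1, 9, 17, 17, 24, 25]

Final sorted array: [1, 9, 17, 17, 24, 25]

The merge sort proceeds by recursively splitting the array and merging sorted halves.
After all merges, the sorted array is [1, 9, 17, 17, 24, 25].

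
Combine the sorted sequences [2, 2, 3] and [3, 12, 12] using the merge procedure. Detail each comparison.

Merging process:

Compare 2 vs 3: take 2 from left. Merged: [2]
Compare 2 vs 3: take 2 from left. Merged: [2, 2]
Compare 3 vs 3: take 3 from left. Merged: [2, 2, 3]
Append remaining from right: [3, 12, 12]. Merged: [2, 2, 3, 3, 12, 12]

Final merged array: [2, 2, 3, 3, 12, 12]
Total comparisons: 3

The merged array is [2, 2, 3, 3, 12, 12], requiring 3 comparisons. The merge step runs in O(n) time where n is the total number of elements.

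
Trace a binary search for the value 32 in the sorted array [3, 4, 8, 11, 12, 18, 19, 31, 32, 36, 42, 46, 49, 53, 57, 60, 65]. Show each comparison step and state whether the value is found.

Binary search for 32 in [3, 4, 8, 11, 12, 18, 19, 31, 32, 36, 42, 46, 49, 53, 57, 60, 65]:

lo=0, hi=16, mid=8, arr[mid]=32 -> Found target at index 8!

Binary search finds 32 at index 8 after 1 comparisons. The search repeatedly halves the search space by comparing with the middle element.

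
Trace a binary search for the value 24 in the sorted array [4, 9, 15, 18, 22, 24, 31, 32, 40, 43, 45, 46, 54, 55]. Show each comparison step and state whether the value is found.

Binary search for 24 in [4, 9, 15, 18, 22, 24, 31, 32, 40, 43, 45, 46, 54, 55]:

lo=0, hi=13, mid=6, arr[mid]=31 -> 31 > 24, search left half
lo=0, hi=5, mid=2, arr[mid]=15 -> 15 < 24, search right half
lo=3, hi=5, mid=4, arr[mid]=22 -> 22 < 24, search right half
lo=5, hi=5, mid=5, arr[mid]=24 -> Found target at index 5!

Binary search finds 24 at index 5 after 4 comparisons. The search repeatedly halves the search space by comparing with the middle element.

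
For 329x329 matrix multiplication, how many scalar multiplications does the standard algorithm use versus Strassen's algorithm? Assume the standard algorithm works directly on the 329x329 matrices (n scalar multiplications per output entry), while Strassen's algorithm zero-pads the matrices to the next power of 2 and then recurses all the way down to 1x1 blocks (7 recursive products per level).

Matrix multiplication for 329x329 matrices:

Strassen's algorithm requires power-of-2 dimensions. Pad 329x329 to 512x512 (next power of 2).

Standard algorithm: 329^3 = 35611289 multiplications
Strassen's algorithm: 7^(log2(512)) = 7^9 = 40353607 multiplications
Difference: 35611289 - 40353607 = -4742318 (Strassen uses MORE here due to padding overhead — for small or just-over-power-of-2 n, padding can outweigh the per-level savings)

Standard: 35611289 multiplications (329^3). Strassen: 40353607 multiplications (7^9, after padding to 512x512). Strassen reduces 8 recursive multiplications to 7 at each level.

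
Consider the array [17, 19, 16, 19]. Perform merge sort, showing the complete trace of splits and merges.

Merge sort trace:

Split: [17, 19, 16, 19] -> [17, 19] and [16, 19]
  Split: [17, 19] -> [17] and [19]
  Merge: [17] + [19] -> [17, 19]
  Split: [16, 19] -> [16] and [19]
  Merge: [16] + [19] -> [16, 19]
Merge: [17, 19] + [16, 19] -> [16, 17, 19, 19]

Final sorted array: [16, 17, 19, 19]

The merge sort proceeds by recursively splitting the array and merging sorted halves.
After all merges, the sorted array is [16, 17, 19, 19].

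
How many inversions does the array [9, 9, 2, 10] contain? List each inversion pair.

Finding inversions in [9, 9, 2, 10]:

(0, 2): arr[0]=9 > arr[2]=2
(1, 2): arr[1]=9 > arr[2]=2

Total inversions: 2

The array has 2 inversion(s): (0,2), (1,2). Each pair (i,j) satisfies i < j and arr[i] > arr[j].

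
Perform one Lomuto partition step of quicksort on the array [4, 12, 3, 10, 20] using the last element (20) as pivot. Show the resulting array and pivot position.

Lomuto partition with pivot = 20:

Initial array: [4, 12, 3, 10, 20]

arr[0]=4 <= 20: swap with position 0, array becomes [4, 12, 3, 10, 20]
arr[1]=12 <= 20: swap with position 1, array becomes [4, 12, 3, 10, 20]
arr[2]=3 <= 20: swap with position 2, array becomes [4, 12, 3, 10, 20]
arr[3]=10 <= 20: swap with position 3, array becomes [4, 12, 3, 10, 20]

Place pivot at position 4: [4, 12, 3, 10, 20]
Pivot position: 4

After partitioning with pivot 20, the array becomes [4, 12, 3, 10, 20]. The pivot is placed at index 4. All elements to the left of the pivot are <= 20, and all elements to the right are > 20.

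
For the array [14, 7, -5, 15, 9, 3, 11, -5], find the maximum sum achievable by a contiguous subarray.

Using Kadane's algorithm on [14, 7, -5, 15, 9, 3, 11, -5]:

Scanning through the array:
Position 1 (value 7): max_ending_here = 21, max_so_far = 21
Position 2 (value -5): max_ending_here = 16, max_so_far = 21
Position 3 (value 15): max_ending_here = 31, max_so_far = 31
Position 4 (value 9): max_ending_here = 40, max_so_far = 40
Position 5 (value 3): max_ending_here = 43, max_so_far = 43
Position 6 (value 11): max_ending_here = 54, max_so_far = 54
Position 7 (value -5): max_ending_here = 49, max_so_far = 54

Maximum subarray: [14, 7, -5, 15, 9, 3, 11]
Maximum sum: 54

The maximum subarray is [14, 7, -5, 15, 9, 3, 11] with sum 54. This subarray runs from index 0 to index 6.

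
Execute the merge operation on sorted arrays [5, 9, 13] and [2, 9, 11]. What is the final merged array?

Merging process:

Compare 5 vs 2: take 2 from right. Merged: [2]
Compare 5 vs 9: take 5 from left. Merged: [2, 5]
Compare 9 vs 9: take 9 from left. Merged: [2, 5, 9]
Compare 13 vs 9: take 9 from right. Merged: [2, 5, 9, 9]
Compare 13 vs 11: take 11 from right. Merged: [2, 5, 9, 9, 11]
Append remaining from left: [13]. Merged: [2, 5, 9, 9, 11, 13]

Final merged array: [2, 5, 9, 9, 11, 13]
Total comparisons: 5

The merged array is [2, 5, 9, 9, 11, 13], requiring 5 comparisons. The merge step runs in O(n) time where n is the total number of elements.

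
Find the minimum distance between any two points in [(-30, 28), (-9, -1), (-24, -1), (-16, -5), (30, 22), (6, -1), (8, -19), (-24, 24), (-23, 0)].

Computing all pairwise distances among 9 points:

d((-30, 28), (-9, -1)) = 35.805
d((-30, 28), (-24, -1)) = 29.6142
d((-30, 28), (-16, -5)) = 35.8469
d((-30, 28), (30, 22)) = 60.2993
d((-30, 28), (6, -1)) = 46.2277
d((-30, 28), (8, -19)) = 60.4401
d((-30, 28), (-24, 24)) = 7.2111
d((-30, 28), (-23, 0)) = 28.8617
d((-9, -1), (-24, -1)) = 15.0
d((-9, -1), (-16, -5)) = 8.0623
d((-9, -1), (30, 22)) = 45.2769
d((-9, -1), (6, -1)) = 15.0
d((-9, -1), (8, -19)) = 24.7588
d((-9, -1), (-24, 24)) = 29.1548
d((-9, -1), (-23, 0)) = 14.0357
d((-24, -1), (-16, -5)) = 8.9443
d((-24, -1), (30, 22)) = 58.6941
d((-24, -1), (6, -1)) = 30.0
d((-24, -1), (8, -19)) = 36.7151
d((-24, -1), (-24, 24)) = 25.0
d((-24, -1), (-23, 0)) = 1.4142 <-- minimum
d((-16, -5), (30, 22)) = 53.3385
d((-16, -5), (6, -1)) = 22.3607
d((-16, -5), (8, -19)) = 27.7849
d((-16, -5), (-24, 24)) = 30.0832
d((-16, -5), (-23, 0)) = 8.6023
d((30, 22), (6, -1)) = 33.2415
d((30, 22), (8, -19)) = 46.5296
d((30, 22), (-24, 24)) = 54.037
d((30, 22), (-23, 0)) = 57.3847
d((6, -1), (8, -19)) = 18.1108
d((6, -1), (-24, 24)) = 39.0512
d((6, -1), (-23, 0)) = 29.0172
d((8, -19), (-24, 24)) = 53.6004
d((8, -19), (-23, 0)) = 36.3593
d((-24, 24), (-23, 0)) = 24.0208

Closest pair: (-24, -1) and (-23, 0) with distance 1.4142

The closest pair is (-24, -1) and (-23, 0) with Euclidean distance 1.4142. For 9 points, brute-force pairwise comparison is shown above. For large n, the divide-and-conquer algorithm (sort by x, recurse on halves, check the dividing strip) achieves O(n log n).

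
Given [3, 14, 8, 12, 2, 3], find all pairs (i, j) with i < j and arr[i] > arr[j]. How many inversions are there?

Finding inversions in [3, 14, 8, 12, 2, 3]:

(0, 4): arr[0]=3 > arr[4]=2
(1, 2): arr[1]=14 > arr[2]=8
(1, 3): arr[1]=14 > arr[3]=12
(1, 4): arr[1]=14 > arr[4]=2
(1, 5): arr[1]=14 > arr[5]=3
(2, 4): arr[2]=8 > arr[4]=2
(2, 5): arr[2]=8 > arr[5]=3
(3, 4): arr[3]=12 > arr[4]=2
(3, 5): arr[3]=12 > arr[5]=3

Total inversions: 9

The array has 9 inversion(s): (0,4), (1,2), (1,3), (1,4), (1,5), (2,4), (2,5), (3,4), (3,5). Each pair (i,j) satisfies i < j and arr[i] > arr[j].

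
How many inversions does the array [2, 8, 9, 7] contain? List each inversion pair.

Finding inversions in [2, 8, 9, 7]:

(1, 3): arr[1]=8 > arr[3]=7
(2, 3): arr[2]=9 > arr[3]=7

Total inversions: 2

The array has 2 inversion(s): (1,3), (2,3). Each pair (i,j) satisfies i < j and arr[i] > arr[j].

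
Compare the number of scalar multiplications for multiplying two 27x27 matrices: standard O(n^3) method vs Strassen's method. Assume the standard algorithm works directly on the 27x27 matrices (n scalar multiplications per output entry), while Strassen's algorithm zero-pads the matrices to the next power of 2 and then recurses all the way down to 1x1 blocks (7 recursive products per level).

Matrix multiplication for 27x27 matrices:

Strassen's algorithm requires power-of-2 dimensions. Pad 27x27 to 32x32 (next power of 2).

Standard algorithm: 27^3 = 19683 multiplications
Strassen's algorithm: 7^(log2(32)) = 7^5 = 16807 multiplications
Savings: 19683 - 16807 = 2876 multiplications

Standard: 19683 multiplications (27^3). Strassen: 16807 multiplications (7^5, after padding to 32x32). Strassen reduces 8 recursive multiplications to 7 at each level.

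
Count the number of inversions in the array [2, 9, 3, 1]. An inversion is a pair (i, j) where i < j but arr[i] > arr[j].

Finding inversions in [2, 9, 3, 1]:

(0, 3): arr[0]=2 > arr[3]=1
(1, 2): arr[1]=9 > arr[2]=3
(1, 3): arr[1]=9 > arr[3]=1
(2, 3): arr[2]=3 > arr[3]=1

Total inversions: 4

The array has 4 inversion(s): (0,3), (1,2), (1,3), (2,3). Each pair (i,j) satisfies i < j and arr[i] > arr[j].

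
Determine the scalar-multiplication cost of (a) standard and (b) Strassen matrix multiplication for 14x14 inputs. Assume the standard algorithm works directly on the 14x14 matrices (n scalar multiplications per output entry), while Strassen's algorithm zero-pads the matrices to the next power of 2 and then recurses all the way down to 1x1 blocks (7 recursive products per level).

Matrix multiplication for 14x14 matrices:

Strassen's algorithm requires power-of-2 dimensions. Pad 14x14 to 16x16 (next power of 2).

Standard algorithm: 14^3 = 2744 multiplications
Strassen's algorithm: 7^(log2(16)) = 7^4 = 2401 multiplications
Savings: 2744 - 2401 = 343 multiplications

Standard: 2744 multiplications (14^3). Strassen: 2401 multiplications (7^4, after padding to 16x16). Strassen reduces 8 recursive multiplications to 7 at each level.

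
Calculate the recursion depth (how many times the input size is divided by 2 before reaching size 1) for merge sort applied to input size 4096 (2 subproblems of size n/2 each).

For divide and conquer with division factor 2:

Problem sizes at each level:
Level 0: 4096
Level 1: 2048
Level 2: 1024
Level 3: 512
Level 4: 256
Level 5: 128
Level 6: 64
Level 7: 32
Level 8: 16
Level 9: 8
Level 10: 4
Level 11: 2
Level 12: 1

The root is level 0 and the size-1 base case is level 12 (the tree spans levels 0 through 12, i.e. 13 levels counting the root), so the depth is the number of divisions: log_2(4096) = 12

The recursion tree depth is log_2(4096) = 12. At each level, the problem size is divided by 2, so it takes 12 divisions to reduce to a base case of size 1. The algorithm makes 2 recursive calls at each level.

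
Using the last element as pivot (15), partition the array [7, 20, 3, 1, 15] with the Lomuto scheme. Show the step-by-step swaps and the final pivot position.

Lomuto partition with pivot = 15:

Initial array: [7, 20, 3, 1, 15]

arr[0]=7 <= 15: swap with position 0, array becomes [7, 20, 3, 1, 15]
arr[1]=20 > 15: no swap
arr[2]=3 <= 15: swap with position 1, array becomes [7, 3, 20, 1, 15]
arr[3]=1 <= 15: swap with position 2, array becomes [7, 3, 1, 20, 15]

Place pivot at position 3: [7, 3, 1, 15, 20]
Pivot position: 3

After partitioning with pivot 15, the array becomes [7, 3, 1, 15, 20]. The pivot is placed at index 3. All elements to the left of the pivot are <= 15, and all elements to the right are > 15.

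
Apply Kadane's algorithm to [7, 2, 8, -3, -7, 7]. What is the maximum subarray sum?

Using Kadane's algorithm on [7, 2, 8, -3, -7, 7]:

Scanning through the array:
Position 1 (value 2): max_ending_here = 9, max_so_far = 9
Position 2 (value 8): max_ending_here = 17, max_so_far = 17
Position 3 (value -3): max_ending_here = 14, max_so_far = 17
Position 4 (value -7): max_ending_here = 7, max_so_far = 17
Position 5 (value 7): max_ending_here = 14, max_so_far = 17

Maximum subarray: [7, 2, 8]
Maximum sum: 17

The maximum subarray is [7, 2, 8] with sum 17. This subarray runs from index 0 to index 2.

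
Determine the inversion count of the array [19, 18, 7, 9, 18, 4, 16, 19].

Finding inversions in [19, 18, 7, 9, 18, 4, 16, 19]:

(0, 1): arr[0]=19 > arr[1]=18
(0, 2): arr[0]=19 > arr[2]=7
(0, 3): arr[0]=19 > arr[3]=9
(0, 4): arr[0]=19 > arr[4]=18
(0, 5): arr[0]=19 > arr[5]=4
(0, 6): arr[0]=19 > arr[6]=16
(1, 2): arr[1]=18 > arr[2]=7
(1, 3): arr[1]=18 > arr[3]=9
(1, 5): arr[1]=18 > arr[5]=4
(1, 6): arr[1]=18 > arr[6]=16
(2, 5): arr[2]=7 > arr[5]=4
(3, 5): arr[3]=9 > arr[5]=4
(4, 5): arr[4]=18 > arr[5]=4
(4, 6): arr[4]=18 > arr[6]=16

Total inversions: 14

The array has 14 inversion(s): (0,1), (0,2), (0,3), (0,4), (0,5), (0,6), (1,2), (1,3), (1,5), (1,6), (2,5), (3,5), (4,5), (4,6). Each pair (i,j) satisfies i < j and arr[i] > arr[j].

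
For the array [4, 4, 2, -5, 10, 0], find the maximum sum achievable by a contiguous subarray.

Using Kadane's algorithm on [4, 4, 2, -5, 10, 0]:

Scanning through the array:
Position 1 (value 4): max_ending_here = 8, max_so_far = 8
Position 2 (value 2): max_ending_here = 10, max_so_far = 10
Position 3 (value -5): max_ending_here = 5, max_so_far = 10
Position 4 (value 10): max_ending_here = 15, max_so_far = 15
Position 5 (value 0): max_ending_here = 15, max_so_far = 15

Maximum subarray: [4, 4, 2, -5, 10]
Maximum sum: 15

The maximum subarray is [4, 4, 2, -5, 10] with sum 15. This subarray runs from index 0 to index 4.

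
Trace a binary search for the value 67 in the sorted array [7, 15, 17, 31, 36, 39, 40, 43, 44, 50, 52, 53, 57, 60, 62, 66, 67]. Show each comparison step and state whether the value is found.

Binary search for 67 in [7, 15, 17, 31, 36, 39, 40, 43, 44, 50, 52, 53, 57, 60, 62, 66, 67]:

lo=0, hi=16, mid=8, arr[mid]=44 -> 44 < 67, search right half
lo=9, hi=16, mid=12, arr[mid]=57 -> 57 < 67, search right half
lo=13, hi=16, mid=14, arr[mid]=62 -> 62 < 67, search right half
lo=15, hi=16, mid=15, arr[mid]=66 -> 66 < 67, search right half
lo=16, hi=16, mid=16, arr[mid]=67 -> Found target at index 16!

Binary search finds 67 at index 16 after 5 comparisons. The search repeatedly halves the search space by comparing with the middle element.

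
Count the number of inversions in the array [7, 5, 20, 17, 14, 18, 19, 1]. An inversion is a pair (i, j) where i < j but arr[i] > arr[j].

Finding inversions in [7, 5, 20, 17, 14, 18, 19, 1]:

(0, 1): arr[0]=7 > arr[1]=5
(0, 7): arr[0]=7 > arr[7]=1
(1, 7): arr[1]=5 > arr[7]=1
(2, 3): arr[2]=20 > arr[3]=17
(2, 4): arr[2]=20 > arr[4]=14
(2, 5): arr[2]=20 > arr[5]=18
(2, 6): arr[2]=20 > arr[6]=19
(2, 7): arr[2]=20 > arr[7]=1
(3, 4): arr[3]=17 > arr[4]=14
(3, 7): arr[3]=17 > arr[7]=1
(4, 7): arr[4]=14 > arr[7]=1
(5, 7): arr[5]=18 > arr[7]=1
(6, 7): arr[6]=19 > arr[7]=1

Total inversions: 13

The array has 13 inversion(s): (0,1), (0,7), (1,7), (2,3), (2,4), (2,5), (2,6), (2,7), (3,4), (3,7), (4,7), (5,7), (6,7). Each pair (i,j) satisfies i < j and arr[i] > arr[j].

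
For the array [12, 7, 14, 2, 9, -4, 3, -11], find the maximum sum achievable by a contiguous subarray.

Using Kadane's algorithm on [12, 7, 14, 2, 9, -4, 3, -11]:

Scanning through the array:
Position 1 (value 7): max_ending_here = 19, max_so_far = 19
Position 2 (value 14): max_ending_here = 33, max_so_far = 33
Position 3 (value 2): max_ending_here = 35, max_so_far = 35
Position 4 (value 9): max_ending_here = 44, max_so_far = 44
Position 5 (value -4): max_ending_here = 40, max_so_far = 44
Position 6 (value 3): max_ending_here = 43, max_so_far = 44
Position 7 (value -11): max_ending_here = 32, max_so_far = 44

Maximum subarray: [12, 7, 14, 2, 9]
Maximum sum: 44

The maximum subarray is [12, 7, 14, 2, 9] with sum 44. This subarray runs from index 0 to index 4.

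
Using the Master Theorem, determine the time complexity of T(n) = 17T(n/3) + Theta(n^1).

Master Theorem for T(n) = 17T(n/3) + O(n^1):

a = 17, b = 3, c = 1
log_b(a) = log_3(17) = 2.5789

Case 1: c = 1 < log_3(17) = 2.5789
T(n) = O(n^(log_3 17))

For T(n) = 17T(n/3) + O(n^1): log_3(17) = 2.5789. This is Case 1 of the Master Theorem (c < log_b(a), work dominated by leaves), giving O(n^(log_3 17)).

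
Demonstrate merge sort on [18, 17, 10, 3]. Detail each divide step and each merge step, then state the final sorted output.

Merge sort trace:

Split: [18, 17, 10, 3] -> [18, 17] and [10, 3]
  Split: [18, 17] -> [18] and [17]
  Merge: [18] + [17] -> [17, 18]
  Split: [10, 3] -> [10] and [3]
  Merge: [10] + [3] -> [3, 10]
Merge: [17, 18] + [3, 10] -> [3, 10, 17, 18]

Final sorted array: [3, 10, 17, 18]

The merge sort proceeds by recursively splitting the array and merging sorted halves.
After all merges, the sorted array is [3, 10, 17, 18].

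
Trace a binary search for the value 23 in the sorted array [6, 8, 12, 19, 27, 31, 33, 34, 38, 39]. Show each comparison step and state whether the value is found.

Binary search for 23 in [6, 8, 12, 19, 27, 31, 33, 34, 38, 39]:

lo=0, hi=9, mid=4, arr[mid]=27 -> 27 > 23, search left half
lo=0, hi=3, mid=1, arr[mid]=8 -> 8 < 23, search right half
lo=2, hi=3, mid=2, arr[mid]=12 -> 12 < 23, search right half
lo=3, hi=3, mid=3, arr[mid]=19 -> 19 < 23, search right half
lo=4 > hi=3, target 23 not found

Binary search determines that 23 is not in the array after 4 comparisons. The search space was exhausted without finding the target.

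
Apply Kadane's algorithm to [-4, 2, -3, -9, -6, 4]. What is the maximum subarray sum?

Using Kadane's algorithm on [-4, 2, -3, -9, -6, 4]:

Scanning through the array:
Position 1 (value 2): max_ending_here = 2, max_so_far = 2
Position 2 (value -3): max_ending_here = -1, max_so_far = 2
Position 3 (value -9): max_ending_here = -9, max_so_far = 2
Position 4 (value -6): max_ending_here = -6, max_so_far = 2
Position 5 (value 4): max_ending_here = 4, max_so_far = 4

Maximum subarray: [4]
Maximum sum: 4

The maximum subarray is [4] with sum 4. This subarray runs from index 5 to index 5.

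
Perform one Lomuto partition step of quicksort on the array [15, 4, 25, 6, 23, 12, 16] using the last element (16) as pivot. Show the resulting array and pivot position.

Lomuto partition with pivot = 16:

Initial array: [15, 4, 25, 6, 23, 12, 16]

arr[0]=15 <= 16: swap with position 0, array becomes [15, 4, 25, 6, 23, 12, 16]
arr[1]=4 <= 16: swap with position 1, array becomes [15, 4, 25, 6, 23, 12, 16]
arr[2]=25 > 16: no swap
arr[3]=6 <= 16: swap with position 2, array becomes [15, 4, 6, 25, 23, 12, 16]
arr[4]=23 > 16: no swap
arr[5]=12 <= 16: swap with position 3, array becomes [15, 4, 6, 12, 23, 25, 16]

Place pivot at position 4: [15, 4, 6, 12, 16, 25, 23]
Pivot position: 4

After partitioning with pivot 16, the array becomes [15, 4, 6, 12, 16, 25, 23]. The pivot is placed at index 4. All elements to the left of the pivot are <= 16, and all elements to the right are > 16.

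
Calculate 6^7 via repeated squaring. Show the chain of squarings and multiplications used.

Computing 6^7 by squaring (build up from 6^1; each line after the first costs one multiplication):

6^1 = 6
6^2 = (6^1)^2 = 6^2 = 36
6^3 = 6 * 6^2 = 6 * 36 = 216
6^6 = (6^3)^2 = 216^2 = 46656
6^7 = 6 * 6^6 = 6 * 46656 = 279936

Result: 279936
Multiplications needed: 4 (4 lines after 6^1)

6^7 = 279936. Using exponentiation by squaring, this requires 4 multiplications. The key idea: if the exponent is even, square the half-power; if odd, multiply by the base once.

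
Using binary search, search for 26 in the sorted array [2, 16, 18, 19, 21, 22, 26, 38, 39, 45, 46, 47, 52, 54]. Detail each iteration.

Binary search for 26 in [2, 16, 18, 19, 21, 22, 26, 38, 39, 45, 46, 47, 52, 54]:

lo=0, hi=13, mid=6, arr[mid]=26 -> Found target at index 6!

Binary search finds 26 at index 6 after 1 comparisons. The search repeatedly halves the search space by comparing with the middle element.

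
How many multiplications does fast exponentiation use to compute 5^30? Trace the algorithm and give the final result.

Computing 5^30 by squaring (build up from 5^1; each line after the first costs one multiplication):

5^1 = 5
5^2 = (5^1)^2 = 5^2 = 25
5^3 = 5 * 5^2 = 5 * 25 = 125
5^6 = (5^3)^2 = 125^2 = 15625
5^7 = 5 * 5^6 = 5 * 15625 = 78125
5^14 = (5^7)^2 = 78125^2 = 6103515625
5^15 = 5 * 5^14 = 5 * 6103515625 = 30517578125
5^30 = (5^15)^2 = 30517578125^2 = 931322574615478515625

Result: 931322574615478515625
Multiplications needed: 7 (7 lines after 5^1)

5^30 = 931322574615478515625. Using exponentiation by squaring, this requires 7 multiplications. The key idea: if the exponent is even, square the half-power; if odd, multiply by the base once.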